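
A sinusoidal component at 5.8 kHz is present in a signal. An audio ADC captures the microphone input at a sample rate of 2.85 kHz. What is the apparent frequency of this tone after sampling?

5.8 kHz mod fs = 0.1 kHz.
0.1 kHz ≤ fs/2 = 1.425 kHz, appears at 0.1 kHz.

0.1 kHz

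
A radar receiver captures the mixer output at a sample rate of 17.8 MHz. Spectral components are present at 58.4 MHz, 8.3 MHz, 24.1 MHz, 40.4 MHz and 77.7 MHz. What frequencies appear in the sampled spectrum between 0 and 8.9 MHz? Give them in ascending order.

4.8 MHz, 5 MHz, 6.3 MHz, 6.5 MHz, 8.3 MHz

fs/2 = 8.9 MHz.
58.4 MHz mod fs = 5 MHz.
5 MHz ≤ fs/2 = 8.9 MHz, appears at 5 MHz.
8.3 MHz ≤ fs/2 = 8.9 MHz, passes unchanged.
24.1 MHz mod fs = 6.3 MHz.
6.3 MHz ≤ fs/2 = 8.9 MHz, appears at 6.3 MHz.
40.4 MHz mod fs = 4.8 MHz.
4.8 MHz ≤ fs/2 = 8.9 MHz, appears at 4.8 MHz.
77.7 MHz mod fs = 6.5 MHz.
6.5 MHz ≤ fs/2 = 8.9 MHz, appears at 6.5 MHz.
Distinct values: {4.8 MHz, 5 MHz, 6.3 MHz, 6.5 MHz, 8.3 MHz}.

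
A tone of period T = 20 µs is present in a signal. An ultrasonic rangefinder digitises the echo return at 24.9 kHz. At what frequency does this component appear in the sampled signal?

T = 20 µs → f = 1/T = 50 kHz.
50 kHz mod fs = 0.2 kHz.
0.2 kHz ≤ fs/2 = 12.45 kHz, appears at 0.2 kHz.

0.2 kHz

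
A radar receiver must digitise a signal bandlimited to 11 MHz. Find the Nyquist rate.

22 MHz

Nyquist rate = 2 × 11 MHz = 22 MHz.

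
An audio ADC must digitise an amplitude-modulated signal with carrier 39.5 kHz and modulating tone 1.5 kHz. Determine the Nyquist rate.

82 kHz

AM sidebands sit at fc ± fm = 38 kHz and 41 kHz.
Highest-frequency component: 41 kHz.
Nyquist rate = 2 × 41 kHz = 82 kHz.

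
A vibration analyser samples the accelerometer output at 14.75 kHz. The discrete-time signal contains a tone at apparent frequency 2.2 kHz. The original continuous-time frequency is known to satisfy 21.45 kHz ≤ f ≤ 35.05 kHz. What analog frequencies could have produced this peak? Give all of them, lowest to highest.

Frequencies that alias to 2.2 kHz are k·fs ± 2.2 kHz for integer k ≥ 0.
k=0: 2.2 kHz.
k=1: 12.55 kHz, 16.95 kHz.
k=2: 27.3 kHz, 31.7 kHz.
k=3: 42.05 kHz, 46.45 kHz.
Within [21.45 kHz, 35.05 kHz]: 27.3 kHz, 31.7 kHz.

27.3 kHz, 31.7 kHz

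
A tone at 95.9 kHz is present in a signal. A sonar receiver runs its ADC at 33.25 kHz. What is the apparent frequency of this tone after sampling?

95.9 kHz mod fs = 29.4 kHz.
29.4 kHz > fs/2 = 16.625 kHz, folds to fs − 29.4 kHz = 3.85 kHz.

3.85 kHz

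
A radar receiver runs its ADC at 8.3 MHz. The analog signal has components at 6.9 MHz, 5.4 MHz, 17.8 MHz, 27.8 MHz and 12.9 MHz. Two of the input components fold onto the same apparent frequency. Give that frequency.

2.9 MHz

fs/2 = 4.15 MHz.
6.9 MHz > fs/2 = 4.15 MHz, folds to fs − 6.9 MHz = 1.4 MHz.
5.4 MHz > fs/2 = 4.15 MHz, folds to fs − 5.4 MHz = 2.9 MHz.
17.8 MHz mod fs = 1.2 MHz.
1.2 MHz ≤ fs/2 = 4.15 MHz, appears at 1.2 MHz.
27.8 MHz mod fs = 2.9 MHz.
2.9 MHz ≤ fs/2 = 4.15 MHz, appears at 2.9 MHz.
12.9 MHz mod fs = 4.6 MHz.
4.6 MHz > fs/2 = 4.15 MHz, folds to fs − 4.6 MHz = 3.7 MHz.
5.4 MHz and 27.8 MHz both map to 2.9 MHz.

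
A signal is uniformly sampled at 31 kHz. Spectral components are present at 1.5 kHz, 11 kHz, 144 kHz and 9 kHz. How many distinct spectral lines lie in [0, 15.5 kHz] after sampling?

fs/2 = 15.5 kHz.
1.5 kHz ≤ fs/2 = 15.5 kHz, passes unchanged.
11 kHz ≤ fs/2 = 15.5 kHz, passes unchanged.
144 kHz mod fs = 20 kHz.
20 kHz > fs/2 = 15.5 kHz, folds to fs − 20 kHz = 11 kHz.
9 kHz ≤ fs/2 = 15.5 kHz, passes unchanged.
Distinct values: {1.5 kHz, 9 kHz, 11 kHz} → 3.

3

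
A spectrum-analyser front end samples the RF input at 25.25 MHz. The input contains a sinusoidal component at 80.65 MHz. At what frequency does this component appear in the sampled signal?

80.65 MHz mod fs = 4.9 MHz.
4.9 MHz ≤ fs/2 = 12.625 MHz, appears at 4.9 MHz.

4.9 MHz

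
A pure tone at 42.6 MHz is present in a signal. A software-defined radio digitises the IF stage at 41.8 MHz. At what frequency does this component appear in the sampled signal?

0.8 MHz

42.6 MHz mod fs = 0.8 MHz.
0.8 MHz ≤ fs/2 = 20.9 MHz, appears at 0.8 MHz.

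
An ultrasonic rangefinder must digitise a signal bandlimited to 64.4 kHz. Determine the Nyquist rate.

128.8 kHz

Nyquist rate = 2 × 64.4 kHz = 128.8 kHz.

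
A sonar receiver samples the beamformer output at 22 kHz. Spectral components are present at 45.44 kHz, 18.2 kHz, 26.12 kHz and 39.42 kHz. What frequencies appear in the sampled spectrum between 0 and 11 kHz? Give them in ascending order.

1.44 kHz, 3.8 kHz, 4.12 kHz, 4.58 kHz

fs/2 = 11 kHz.
45.44 kHz mod fs = 1.44 kHz.
1.44 kHz ≤ fs/2 = 11 kHz, appears at 1.44 kHz.
18.2 kHz > fs/2 = 11 kHz, folds to fs − 18.2 kHz = 3.8 kHz.
26.12 kHz mod fs = 4.12 kHz.
4.12 kHz ≤ fs/2 = 11 kHz, appears at 4.12 kHz.
39.42 kHz mod fs = 17.42 kHz.
17.42 kHz > fs/2 = 11 kHz, folds to fs − 17.42 kHz = 4.58 kHz.
Distinct values: {1.44 kHz, 3.8 kHz, 4.12 kHz, 4.58 kHz}.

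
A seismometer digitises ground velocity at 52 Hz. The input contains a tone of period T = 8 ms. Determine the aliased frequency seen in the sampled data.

21 Hz

T = 8 ms → f = 1/T = 125 Hz.
125 Hz mod fs = 21 Hz.
21 Hz ≤ fs/2 = 26 Hz, appears at 21 Hz.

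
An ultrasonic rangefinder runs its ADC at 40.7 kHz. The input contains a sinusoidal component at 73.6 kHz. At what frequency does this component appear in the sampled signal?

7.8 kHz

73.6 kHz mod fs = 32.9 kHz.
32.9 kHz > fs/2 = 20.35 kHz, folds to fs − 32.9 kHz = 7.8 kHz.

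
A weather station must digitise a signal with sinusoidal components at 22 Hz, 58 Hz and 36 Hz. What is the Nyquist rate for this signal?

116 Hz

Highest-frequency component: 58 Hz.
Nyquist rate = 2 × 58 Hz = 116 Hz.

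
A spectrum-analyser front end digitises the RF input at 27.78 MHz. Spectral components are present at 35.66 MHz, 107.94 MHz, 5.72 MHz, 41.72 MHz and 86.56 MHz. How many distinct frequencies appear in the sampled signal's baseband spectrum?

fs/2 = 13.89 MHz.
35.66 MHz mod fs = 7.88 MHz.
7.88 MHz ≤ fs/2 = 13.89 MHz, appears at 7.88 MHz.
107.94 MHz mod fs = 24.6 MHz.
24.6 MHz > fs/2 = 13.89 MHz, folds to fs − 24.6 MHz = 3.18 MHz.
5.72 MHz ≤ fs/2 = 13.89 MHz, passes unchanged.
41.72 MHz mod fs = 13.94 MHz.
13.94 MHz > fs/2 = 13.89 MHz, folds to fs − 13.94 MHz = 13.84 MHz.
86.56 MHz mod fs = 3.22 MHz.
3.22 MHz ≤ fs/2 = 13.89 MHz, appears at 3.22 MHz.
Distinct values: {3.18 MHz, 3.22 MHz, 5.72 MHz, 7.88 MHz, 13.84 MHz} → 5.

5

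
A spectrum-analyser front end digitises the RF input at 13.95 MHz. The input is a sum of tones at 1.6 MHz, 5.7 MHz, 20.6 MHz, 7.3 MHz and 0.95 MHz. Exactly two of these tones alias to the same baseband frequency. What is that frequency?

fs/2 = 6.975 MHz.
1.6 MHz ≤ fs/2 = 6.975 MHz, passes unchanged.
5.7 MHz ≤ fs/2 = 6.975 MHz, passes unchanged.
20.6 MHz mod fs = 6.65 MHz.
6.65 MHz ≤ fs/2 = 6.975 MHz, appears at 6.65 MHz.
7.3 MHz > fs/2 = 6.975 MHz, folds to fs − 7.3 MHz = 6.65 MHz.
0.95 MHz ≤ fs/2 = 6.975 MHz, passes unchanged.
7.3 MHz and 20.6 MHz both map to 6.65 MHz.

6.65 MHz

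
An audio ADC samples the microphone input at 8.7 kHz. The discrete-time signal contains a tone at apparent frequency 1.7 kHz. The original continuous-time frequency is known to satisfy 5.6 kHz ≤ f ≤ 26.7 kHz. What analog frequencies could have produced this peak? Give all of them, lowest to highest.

Frequencies that alias to 1.7 kHz are k·fs ± 1.7 kHz for integer k ≥ 0.
k=0: 1.7 kHz.
k=1: 7 kHz, 10.4 kHz.
k=2: 15.7 kHz, 19.1 kHz.
k=3: 24.4 kHz, 27.8 kHz.
k=4: 33.1 kHz, 36.5 kHz.
Within [5.6 kHz, 26.7 kHz]: 7 kHz, 10.4 kHz, 15.7 kHz, 19.1 kHz, 24.4 kHz.

7 kHz, 10.4 kHz, 15.7 kHz, 19.1 kHz, 24.4 kHz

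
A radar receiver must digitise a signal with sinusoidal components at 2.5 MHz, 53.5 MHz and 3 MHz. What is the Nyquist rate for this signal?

Highest-frequency component: 53.5 MHz.
Nyquist rate = 2 × 53.5 MHz = 107 MHz.

107 MHz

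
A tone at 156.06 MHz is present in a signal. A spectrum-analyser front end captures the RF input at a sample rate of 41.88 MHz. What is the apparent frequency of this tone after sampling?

11.46 MHz

156.06 MHz mod fs = 30.42 MHz.
30.42 MHz > fs/2 = 20.94 MHz, folds to fs − 30.42 MHz = 11.46 MHz.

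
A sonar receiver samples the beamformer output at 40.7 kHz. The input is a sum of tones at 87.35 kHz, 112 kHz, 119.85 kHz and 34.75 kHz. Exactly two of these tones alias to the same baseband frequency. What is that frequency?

5.95 kHz

fs/2 = 20.35 kHz.
87.35 kHz mod fs = 5.95 kHz.
5.95 kHz ≤ fs/2 = 20.35 kHz, appears at 5.95 kHz.
112 kHz mod fs = 30.6 kHz.
30.6 kHz > fs/2 = 20.35 kHz, folds to fs − 30.6 kHz = 10.1 kHz.
119.85 kHz mod fs = 38.45 kHz.
38.45 kHz > fs/2 = 20.35 kHz, folds to fs − 38.45 kHz = 2.25 kHz.
34.75 kHz > fs/2 = 20.35 kHz, folds to fs − 34.75 kHz = 5.95 kHz.
34.75 kHz and 87.35 kHz both map to 5.95 kHz.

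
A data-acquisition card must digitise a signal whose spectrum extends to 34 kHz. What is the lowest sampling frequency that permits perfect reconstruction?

68 kHz

Nyquist rate = 2 × 34 kHz = 68 kHz.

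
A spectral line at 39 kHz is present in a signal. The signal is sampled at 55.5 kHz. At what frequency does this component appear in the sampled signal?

16.5 kHz

39 kHz > fs/2 = 27.75 kHz, folds to fs − 39 kHz = 16.5 kHz.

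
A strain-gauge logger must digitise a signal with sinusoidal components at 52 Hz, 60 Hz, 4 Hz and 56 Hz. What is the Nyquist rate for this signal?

Highest-frequency component: 60 Hz.
Nyquist rate = 2 × 60 Hz = 120 Hz.

120 Hz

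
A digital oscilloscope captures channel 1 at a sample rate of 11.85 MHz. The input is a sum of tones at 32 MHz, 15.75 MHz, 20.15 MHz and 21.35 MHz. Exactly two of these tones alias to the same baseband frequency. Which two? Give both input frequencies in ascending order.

20.15 MHz, 32 MHz

fs/2 = 5.925 MHz.
32 MHz mod fs = 8.3 MHz.
8.3 MHz > fs/2 = 5.925 MHz, folds to fs − 8.3 MHz = 3.55 MHz.
15.75 MHz mod fs = 3.9 MHz.
3.9 MHz ≤ fs/2 = 5.925 MHz, appears at 3.9 MHz.
20.15 MHz mod fs = 8.3 MHz.
8.3 MHz > fs/2 = 5.925 MHz, folds to fs − 8.3 MHz = 3.55 MHz.
21.35 MHz mod fs = 9.5 MHz.
9.5 MHz > fs/2 = 5.925 MHz, folds to fs − 9.5 MHz = 2.35 MHz.
20.15 MHz and 32 MHz both map to 3.55 MHz.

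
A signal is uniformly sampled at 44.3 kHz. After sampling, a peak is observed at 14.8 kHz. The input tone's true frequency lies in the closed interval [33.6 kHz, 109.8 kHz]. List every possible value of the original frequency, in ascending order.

Frequencies that alias to 14.8 kHz are k·fs ± 14.8 kHz for integer k ≥ 0.
k=0: 14.8 kHz.
k=1: 29.5 kHz, 59.1 kHz.
k=2: 73.8 kHz, 103.4 kHz.
k=3: 118.1 kHz, 147.7 kHz.
Within [33.6 kHz, 109.8 kHz]: 59.1 kHz, 73.8 kHz, 103.4 kHz.

59.1 kHz, 73.8 kHz, 103.4 kHz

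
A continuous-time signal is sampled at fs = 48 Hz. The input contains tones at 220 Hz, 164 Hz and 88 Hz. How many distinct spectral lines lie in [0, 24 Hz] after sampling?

fs/2 = 24 Hz.
220 Hz mod fs = 28 Hz.
28 Hz > fs/2 = 24 Hz, folds to fs − 28 Hz = 20 Hz.
164 Hz mod fs = 20 Hz.
20 Hz ≤ fs/2 = 24 Hz, appears at 20 Hz.
88 Hz mod fs = 40 Hz.
40 Hz > fs/2 = 24 Hz, folds to fs − 40 Hz = 8 Hz.
Distinct values: {8 Hz, 20 Hz} → 2.

2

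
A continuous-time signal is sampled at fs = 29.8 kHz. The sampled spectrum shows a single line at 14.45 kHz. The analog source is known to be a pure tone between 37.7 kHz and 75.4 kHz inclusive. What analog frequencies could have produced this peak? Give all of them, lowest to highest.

Frequencies that alias to 14.45 kHz are k·fs ± 14.45 kHz for integer k ≥ 0.
k=0: 14.45 kHz.
k=1: 15.35 kHz, 44.25 kHz.
k=2: 45.15 kHz, 74.05 kHz.
k=3: 74.95 kHz, 103.85 kHz.
k=4: 104.75 kHz, 133.65 kHz.
Within [37.7 kHz, 75.4 kHz]: 44.25 kHz, 45.15 kHz, 74.05 kHz, 74.95 kHz.

44.25 kHz, 45.15 kHz, 74.05 kHz, 74.95 kHz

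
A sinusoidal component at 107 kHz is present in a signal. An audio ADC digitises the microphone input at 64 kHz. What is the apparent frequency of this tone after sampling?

107 kHz mod fs = 43 kHz.
43 kHz > fs/2 = 32 kHz, folds to fs − 43 kHz = 21 kHz.

21 kHz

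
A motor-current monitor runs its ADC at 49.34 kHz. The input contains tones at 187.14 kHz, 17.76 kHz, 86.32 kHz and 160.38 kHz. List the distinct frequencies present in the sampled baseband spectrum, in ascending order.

fs/2 = 24.67 kHz.
187.14 kHz mod fs = 39.12 kHz.
39.12 kHz > fs/2 = 24.67 kHz, folds to fs − 39.12 kHz = 10.22 kHz.
17.76 kHz ≤ fs/2 = 24.67 kHz, passes unchanged.
86.32 kHz mod fs = 36.98 kHz.
36.98 kHz > fs/2 = 24.67 kHz, folds to fs − 36.98 kHz = 12.36 kHz.
160.38 kHz mod fs = 12.36 kHz.
12.36 kHz ≤ fs/2 = 24.67 kHz, appears at 12.36 kHz.
Distinct values: {10.22 kHz, 12.36 kHz, 17.76 kHz}.

10.22 kHz, 12.36 kHz, 17.76 kHz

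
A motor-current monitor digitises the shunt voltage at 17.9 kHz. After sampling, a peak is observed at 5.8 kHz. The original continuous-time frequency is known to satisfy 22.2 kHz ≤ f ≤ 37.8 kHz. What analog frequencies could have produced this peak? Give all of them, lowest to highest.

23.7 kHz, 30 kHz

Frequencies that alias to 5.8 kHz are k·fs ± 5.8 kHz for integer k ≥ 0.
k=0: 5.8 kHz.
k=1: 12.1 kHz, 23.7 kHz.
k=2: 30 kHz, 41.6 kHz.
k=3: 47.9 kHz, 59.5 kHz.
Within [22.2 kHz, 37.8 kHz]: 23.7 kHz, 30 kHz.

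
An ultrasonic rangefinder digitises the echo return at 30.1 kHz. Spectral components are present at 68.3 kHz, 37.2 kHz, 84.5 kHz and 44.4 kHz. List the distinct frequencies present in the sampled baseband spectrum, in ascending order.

fs/2 = 15.05 kHz.
68.3 kHz mod fs = 8.1 kHz.
8.1 kHz ≤ fs/2 = 15.05 kHz, appears at 8.1 kHz.
37.2 kHz mod fs = 7.1 kHz.
7.1 kHz ≤ fs/2 = 15.05 kHz, appears at 7.1 kHz.
84.5 kHz mod fs = 24.3 kHz.
24.3 kHz > fs/2 = 15.05 kHz, folds to fs − 24.3 kHz = 5.8 kHz.
44.4 kHz mod fs = 14.3 kHz.
14.3 kHz ≤ fs/2 = 15.05 kHz, appears at 14.3 kHz.
Distinct values: {5.8 kHz, 7.1 kHz, 8.1 kHz, 14.3 kHz}.

5.8 kHz, 7.1 kHz, 8.1 kHz, 14.3 kHz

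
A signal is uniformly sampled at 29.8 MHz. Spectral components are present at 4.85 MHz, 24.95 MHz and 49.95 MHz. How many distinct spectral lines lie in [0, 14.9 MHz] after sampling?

2

fs/2 = 14.9 MHz.
4.85 MHz ≤ fs/2 = 14.9 MHz, passes unchanged.
24.95 MHz > fs/2 = 14.9 MHz, folds to fs − 24.95 MHz = 4.85 MHz.
49.95 MHz mod fs = 20.15 MHz.
20.15 MHz > fs/2 = 14.9 MHz, folds to fs − 20.15 MHz = 9.65 MHz.
Distinct values: {4.85 MHz, 9.65 MHz} → 2.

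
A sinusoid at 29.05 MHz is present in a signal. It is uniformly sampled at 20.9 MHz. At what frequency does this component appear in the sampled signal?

29.05 MHz mod fs = 8.15 MHz.
8.15 MHz ≤ fs/2 = 10.45 MHz, appears at 8.15 MHz.

8.15 MHz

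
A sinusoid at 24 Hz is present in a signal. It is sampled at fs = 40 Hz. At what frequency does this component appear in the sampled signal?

24 Hz > fs/2 = 20 Hz, folds to fs − 24 Hz = 16 Hz.

16 Hz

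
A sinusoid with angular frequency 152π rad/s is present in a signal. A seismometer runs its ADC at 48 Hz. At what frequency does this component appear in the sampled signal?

ω = 152π rad/s → f = ω/(2π) = 76 Hz.
76 Hz mod fs = 28 Hz.
28 Hz > fs/2 = 24 Hz, folds to fs − 28 Hz = 20 Hz.

20 Hz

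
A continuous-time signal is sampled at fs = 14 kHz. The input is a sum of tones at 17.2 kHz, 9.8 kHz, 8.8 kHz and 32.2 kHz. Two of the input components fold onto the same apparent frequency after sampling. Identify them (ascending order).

fs/2 = 7 kHz.
17.2 kHz mod fs = 3.2 kHz.
3.2 kHz ≤ fs/2 = 7 kHz, appears at 3.2 kHz.
9.8 kHz > fs/2 = 7 kHz, folds to fs − 9.8 kHz = 4.2 kHz.
8.8 kHz > fs/2 = 7 kHz, folds to fs − 8.8 kHz = 5.2 kHz.
32.2 kHz mod fs = 4.2 kHz.
4.2 kHz ≤ fs/2 = 7 kHz, appears at 4.2 kHz.
9.8 kHz and 32.2 kHz both map to 4.2 kHz.

9.8 kHz, 32.2 kHz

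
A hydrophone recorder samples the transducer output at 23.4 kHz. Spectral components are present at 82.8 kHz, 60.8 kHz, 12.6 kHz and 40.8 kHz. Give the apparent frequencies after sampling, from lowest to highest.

6 kHz, 9.4 kHz, 10.8 kHz

fs/2 = 11.7 kHz.
82.8 kHz mod fs = 12.6 kHz.
12.6 kHz > fs/2 = 11.7 kHz, folds to fs − 12.6 kHz = 10.8 kHz.
60.8 kHz mod fs = 14 kHz.
14 kHz > fs/2 = 11.7 kHz, folds to fs − 14 kHz = 9.4 kHz.
12.6 kHz > fs/2 = 11.7 kHz, folds to fs − 12.6 kHz = 10.8 kHz.
40.8 kHz mod fs = 17.4 kHz.
17.4 kHz > fs/2 = 11.7 kHz, folds to fs − 17.4 kHz = 6 kHz.
Distinct values: {6 kHz, 9.4 kHz, 10.8 kHz}.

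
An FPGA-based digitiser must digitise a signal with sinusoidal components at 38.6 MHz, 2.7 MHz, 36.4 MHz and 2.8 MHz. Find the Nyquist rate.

77.2 MHz

Highest-frequency component: 38.6 MHz.
Nyquist rate = 2 × 38.6 MHz = 77.2 MHz.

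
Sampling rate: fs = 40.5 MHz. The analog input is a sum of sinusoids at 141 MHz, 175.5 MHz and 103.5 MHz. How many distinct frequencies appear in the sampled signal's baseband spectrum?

3

fs/2 = 20.25 MHz.
141 MHz mod fs = 19.5 MHz.
19.5 MHz ≤ fs/2 = 20.25 MHz, appears at 19.5 MHz.
175.5 MHz mod fs = 13.5 MHz.
13.5 MHz ≤ fs/2 = 20.25 MHz, appears at 13.5 MHz.
103.5 MHz mod fs = 22.5 MHz.
22.5 MHz > fs/2 = 20.25 MHz, folds to fs − 22.5 MHz = 18 MHz.
Distinct values: {13.5 MHz, 18 MHz, 19.5 MHz} → 3.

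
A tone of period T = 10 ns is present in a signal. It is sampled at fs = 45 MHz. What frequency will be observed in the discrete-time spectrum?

T = 10 ns → f = 1/T = 100 MHz.
100 MHz mod fs = 10 MHz.
10 MHz ≤ fs/2 = 22.5 MHz, appears at 10 MHz.

10 MHz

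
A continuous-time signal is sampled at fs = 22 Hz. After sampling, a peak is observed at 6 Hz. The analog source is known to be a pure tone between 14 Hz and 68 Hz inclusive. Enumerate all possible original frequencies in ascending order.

16 Hz, 28 Hz, 38 Hz, 50 Hz, 60 Hz

Frequencies that alias to 6 Hz are k·fs ± 6 Hz for integer k ≥ 0.
k=0: 6 Hz.
k=1: 16 Hz, 28 Hz.
k=2: 38 Hz, 50 Hz.
k=3: 60 Hz, 72 Hz.
k=4: 82 Hz, 94 Hz.
Within [14 Hz, 68 Hz]: 16 Hz, 28 Hz, 38 Hz, 50 Hz, 60 Hz.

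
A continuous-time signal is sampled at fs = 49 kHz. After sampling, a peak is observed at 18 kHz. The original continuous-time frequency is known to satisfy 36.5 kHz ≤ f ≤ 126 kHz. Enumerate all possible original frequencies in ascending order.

67 kHz, 80 kHz, 116 kHz

Frequencies that alias to 18 kHz are k·fs ± 18 kHz for integer k ≥ 0.
k=0: 18 kHz.
k=1: 31 kHz, 67 kHz.
k=2: 80 kHz, 116 kHz.
k=3: 129 kHz, 165 kHz.
Within [36.5 kHz, 126 kHz]: 67 kHz, 80 kHz, 116 kHz.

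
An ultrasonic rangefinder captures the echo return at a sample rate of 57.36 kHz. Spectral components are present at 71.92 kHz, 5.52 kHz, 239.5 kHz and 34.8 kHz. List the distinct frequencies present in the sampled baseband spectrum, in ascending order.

5.52 kHz, 10.06 kHz, 14.56 kHz, 22.56 kHz

fs/2 = 28.68 kHz.
71.92 kHz mod fs = 14.56 kHz.
14.56 kHz ≤ fs/2 = 28.68 kHz, appears at 14.56 kHz.
5.52 kHz ≤ fs/2 = 28.68 kHz, passes unchanged.
239.5 kHz mod fs = 10.06 kHz.
10.06 kHz ≤ fs/2 = 28.68 kHz, appears at 10.06 kHz.
34.8 kHz > fs/2 = 28.68 kHz, folds to fs − 34.8 kHz = 22.56 kHz.
Distinct values: {5.52 kHz, 10.06 kHz, 14.56 kHz, 22.56 kHz}.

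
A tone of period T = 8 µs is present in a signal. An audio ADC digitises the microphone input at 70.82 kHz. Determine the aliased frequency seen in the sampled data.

16.64 kHz

T = 8 µs → f = 1/T = 125 kHz.
125 kHz mod fs = 54.18 kHz.
54.18 kHz > fs/2 = 35.41 kHz, folds to fs − 54.18 kHz = 16.64 kHz.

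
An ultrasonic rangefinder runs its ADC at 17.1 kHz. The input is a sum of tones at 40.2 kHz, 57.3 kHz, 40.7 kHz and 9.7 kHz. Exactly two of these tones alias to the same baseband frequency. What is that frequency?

fs/2 = 8.55 kHz.
40.2 kHz mod fs = 6 kHz.
6 kHz ≤ fs/2 = 8.55 kHz, appears at 6 kHz.
57.3 kHz mod fs = 6 kHz.
6 kHz ≤ fs/2 = 8.55 kHz, appears at 6 kHz.
40.7 kHz mod fs = 6.5 kHz.
6.5 kHz ≤ fs/2 = 8.55 kHz, appears at 6.5 kHz.
9.7 kHz > fs/2 = 8.55 kHz, folds to fs − 9.7 kHz = 7.4 kHz.
40.2 kHz and 57.3 kHz both map to 6 kHz.

6 kHz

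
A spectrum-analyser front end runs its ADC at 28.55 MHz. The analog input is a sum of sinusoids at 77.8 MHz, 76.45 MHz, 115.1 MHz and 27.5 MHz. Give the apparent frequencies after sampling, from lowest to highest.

0.9 MHz, 1.05 MHz, 7.85 MHz, 9.2 MHz

fs/2 = 14.275 MHz.
77.8 MHz mod fs = 20.7 MHz.
20.7 MHz > fs/2 = 14.275 MHz, folds to fs − 20.7 MHz = 7.85 MHz.
76.45 MHz mod fs = 19.35 MHz.
19.35 MHz > fs/2 = 14.275 MHz, folds to fs − 19.35 MHz = 9.2 MHz.
115.1 MHz mod fs = 0.9 MHz.
0.9 MHz ≤ fs/2 = 14.275 MHz, appears at 0.9 MHz.
27.5 MHz > fs/2 = 14.275 MHz, folds to fs − 27.5 MHz = 1.05 MHz.
Distinct values: {0.9 MHz, 1.05 MHz, 7.85 MHz, 9.2 MHz}.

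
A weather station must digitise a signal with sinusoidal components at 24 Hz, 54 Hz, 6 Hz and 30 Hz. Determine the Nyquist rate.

Highest-frequency component: 54 Hz.
Nyquist rate = 2 × 54 Hz = 108 Hz.

108 Hz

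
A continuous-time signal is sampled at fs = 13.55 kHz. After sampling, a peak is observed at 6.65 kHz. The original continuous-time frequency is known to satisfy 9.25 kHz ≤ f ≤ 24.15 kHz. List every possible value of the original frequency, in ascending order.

Frequencies that alias to 6.65 kHz are k·fs ± 6.65 kHz for integer k ≥ 0.
k=0: 6.65 kHz.
k=1: 6.9 kHz, 20.2 kHz.
k=2: 20.45 kHz, 33.75 kHz.
k=3: 34 kHz, 47.3 kHz.
Within [9.25 kHz, 24.15 kHz]: 20.2 kHz, 20.45 kHz.

20.2 kHz, 20.45 kHz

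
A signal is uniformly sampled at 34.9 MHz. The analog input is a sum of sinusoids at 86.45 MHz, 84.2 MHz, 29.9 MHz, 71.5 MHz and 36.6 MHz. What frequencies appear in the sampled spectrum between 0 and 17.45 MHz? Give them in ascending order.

fs/2 = 17.45 MHz.
86.45 MHz mod fs = 16.65 MHz.
16.65 MHz ≤ fs/2 = 17.45 MHz, appears at 16.65 MHz.
84.2 MHz mod fs = 14.4 MHz.
14.4 MHz ≤ fs/2 = 17.45 MHz, appears at 14.4 MHz.
29.9 MHz > fs/2 = 17.45 MHz, folds to fs − 29.9 MHz = 5 MHz.
71.5 MHz mod fs = 1.7 MHz.
1.7 MHz ≤ fs/2 = 17.45 MHz, appears at 1.7 MHz.
36.6 MHz mod fs = 1.7 MHz.
1.7 MHz ≤ fs/2 = 17.45 MHz, appears at 1.7 MHz.
Distinct values: {1.7 MHz, 5 MHz, 14.4 MHz, 16.65 MHz}.

1.7 MHz, 5 MHz, 14.4 MHz, 16.65 MHz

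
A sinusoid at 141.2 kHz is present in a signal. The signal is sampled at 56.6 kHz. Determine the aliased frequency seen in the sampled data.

28 kHz

141.2 kHz mod fs = 28 kHz.
28 kHz ≤ fs/2 = 28.3 kHz, appears at 28 kHz.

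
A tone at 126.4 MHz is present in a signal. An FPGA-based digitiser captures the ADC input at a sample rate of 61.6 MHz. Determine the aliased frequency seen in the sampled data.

3.2 MHz

126.4 MHz mod fs = 3.2 MHz.
3.2 MHz ≤ fs/2 = 30.8 MHz, appears at 3.2 MHz.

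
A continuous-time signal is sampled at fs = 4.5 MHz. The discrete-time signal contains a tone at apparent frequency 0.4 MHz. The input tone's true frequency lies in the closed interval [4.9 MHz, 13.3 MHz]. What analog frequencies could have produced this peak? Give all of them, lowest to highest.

4.9 MHz, 8.6 MHz, 9.4 MHz, 13.1 MHz

Frequencies that alias to 0.4 MHz are k·fs ± 0.4 MHz for integer k ≥ 0.
k=0: 0.4 MHz.
k=1: 4.1 MHz, 4.9 MHz.
k=2: 8.6 MHz, 9.4 MHz.
k=3: 13.1 MHz, 13.9 MHz.
k=4: 17.6 MHz, 18.4 MHz.
Within [4.9 MHz, 13.3 MHz]: 4.9 MHz, 8.6 MHz, 9.4 MHz, 13.1 MHz.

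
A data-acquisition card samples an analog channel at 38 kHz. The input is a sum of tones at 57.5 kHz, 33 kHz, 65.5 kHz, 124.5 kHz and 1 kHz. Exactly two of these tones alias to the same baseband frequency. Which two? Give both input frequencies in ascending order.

65.5 kHz, 124.5 kHz

fs/2 = 19 kHz.
57.5 kHz mod fs = 19.5 kHz.
19.5 kHz > fs/2 = 19 kHz, folds to fs − 19.5 kHz = 18.5 kHz.
33 kHz > fs/2 = 19 kHz, folds to fs − 33 kHz = 5 kHz.
65.5 kHz mod fs = 27.5 kHz.
27.5 kHz > fs/2 = 19 kHz, folds to fs − 27.5 kHz = 10.5 kHz.
124.5 kHz mod fs = 10.5 kHz.
10.5 kHz ≤ fs/2 = 19 kHz, appears at 10.5 kHz.
1 kHz ≤ fs/2 = 19 kHz, passes unchanged.
65.5 kHz and 124.5 kHz both map to 10.5 kHz.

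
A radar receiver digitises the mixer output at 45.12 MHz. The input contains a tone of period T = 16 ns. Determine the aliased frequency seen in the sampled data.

T = 16 ns → f = 1/T = 62.5 MHz.
62.5 MHz mod fs = 17.38 MHz.
17.38 MHz ≤ fs/2 = 22.56 MHz, appears at 17.38 MHz.

17.38 MHz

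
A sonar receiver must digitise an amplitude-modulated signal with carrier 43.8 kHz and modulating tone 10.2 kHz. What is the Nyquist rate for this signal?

108 kHz

AM sidebands sit at fc ± fm = 33.6 kHz and 54 kHz.
Highest-frequency component: 54 kHz.
Nyquist rate = 2 × 54 kHz = 108 kHz.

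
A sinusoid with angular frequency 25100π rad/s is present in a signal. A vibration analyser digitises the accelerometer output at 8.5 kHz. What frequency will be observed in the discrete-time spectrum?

4.05 kHz

ω = 25100π rad/s → f = ω/(2π) = 12550 Hz = 12.55 kHz.
12.55 kHz mod fs = 4.05 kHz.
4.05 kHz ≤ fs/2 = 4.25 kHz, appears at 4.05 kHz.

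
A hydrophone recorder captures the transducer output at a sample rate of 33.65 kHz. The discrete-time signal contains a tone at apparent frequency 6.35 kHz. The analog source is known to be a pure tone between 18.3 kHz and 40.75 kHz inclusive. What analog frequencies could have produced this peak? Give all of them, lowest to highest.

27.3 kHz, 40 kHz

Frequencies that alias to 6.35 kHz are k·fs ± 6.35 kHz for integer k ≥ 0.
k=0: 6.35 kHz.
k=1: 27.3 kHz, 40 kHz.
k=2: 60.95 kHz, 73.65 kHz.
Within [18.3 kHz, 40.75 kHz]: 27.3 kHz, 40 kHz.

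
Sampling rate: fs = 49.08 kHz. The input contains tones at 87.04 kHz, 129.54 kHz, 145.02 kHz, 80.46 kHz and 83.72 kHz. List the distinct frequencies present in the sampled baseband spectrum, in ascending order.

fs/2 = 24.54 kHz.
87.04 kHz mod fs = 37.96 kHz.
37.96 kHz > fs/2 = 24.54 kHz, folds to fs − 37.96 kHz = 11.12 kHz.
129.54 kHz mod fs = 31.38 kHz.
31.38 kHz > fs/2 = 24.54 kHz, folds to fs − 31.38 kHz = 17.7 kHz.
145.02 kHz mod fs = 46.86 kHz.
46.86 kHz > fs/2 = 24.54 kHz, folds to fs − 46.86 kHz = 2.22 kHz.
80.46 kHz mod fs = 31.38 kHz.
31.38 kHz > fs/2 = 24.54 kHz, folds to fs − 31.38 kHz = 17.7 kHz.
83.72 kHz mod fs = 34.64 kHz.
34.64 kHz > fs/2 = 24.54 kHz, folds to fs − 34.64 kHz = 14.44 kHz.
Distinct values: {2.22 kHz, 11.12 kHz, 14.44 kHz, 17.7 kHz}.

2.22 kHz, 11.12 kHz, 14.44 kHz, 17.7 kHz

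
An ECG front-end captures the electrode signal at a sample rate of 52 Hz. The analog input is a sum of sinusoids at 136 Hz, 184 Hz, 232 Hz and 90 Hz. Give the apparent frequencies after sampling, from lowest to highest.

fs/2 = 26 Hz.
136 Hz mod fs = 32 Hz.
32 Hz > fs/2 = 26 Hz, folds to fs − 32 Hz = 20 Hz.
184 Hz mod fs = 28 Hz.
28 Hz > fs/2 = 26 Hz, folds to fs − 28 Hz = 24 Hz.
232 Hz mod fs = 24 Hz.
24 Hz ≤ fs/2 = 26 Hz, appears at 24 Hz.
90 Hz mod fs = 38 Hz.
38 Hz > fs/2 = 26 Hz, folds to fs − 38 Hz = 14 Hz.
Distinct values: {14 Hz, 20 Hz, 24 Hz}.

14 Hz, 20 Hz, 24 Hz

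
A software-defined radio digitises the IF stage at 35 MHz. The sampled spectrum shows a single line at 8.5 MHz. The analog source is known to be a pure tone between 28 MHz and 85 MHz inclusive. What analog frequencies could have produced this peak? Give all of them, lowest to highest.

Frequencies that alias to 8.5 MHz are k·fs ± 8.5 MHz for integer k ≥ 0.
k=0: 8.5 MHz.
k=1: 26.5 MHz, 43.5 MHz.
k=2: 61.5 MHz, 78.5 MHz.
k=3: 96.5 MHz, 113.5 MHz.
Within [28 MHz, 85 MHz]: 43.5 MHz, 61.5 MHz, 78.5 MHz.

43.5 MHz, 61.5 MHz, 78.5 MHz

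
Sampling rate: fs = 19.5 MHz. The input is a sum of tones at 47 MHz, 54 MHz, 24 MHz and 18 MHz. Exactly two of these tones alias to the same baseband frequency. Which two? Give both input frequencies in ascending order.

fs/2 = 9.75 MHz.
47 MHz mod fs = 8 MHz.
8 MHz ≤ fs/2 = 9.75 MHz, appears at 8 MHz.
54 MHz mod fs = 15 MHz.
15 MHz > fs/2 = 9.75 MHz, folds to fs − 15 MHz = 4.5 MHz.
24 MHz mod fs = 4.5 MHz.
4.5 MHz ≤ fs/2 = 9.75 MHz, appears at 4.5 MHz.
18 MHz > fs/2 = 9.75 MHz, folds to fs − 18 MHz = 1.5 MHz.
24 MHz and 54 MHz both map to 4.5 MHz.

24 MHz, 54 MHz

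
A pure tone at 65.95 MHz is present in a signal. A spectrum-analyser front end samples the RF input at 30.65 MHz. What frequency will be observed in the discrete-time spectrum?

65.95 MHz mod fs = 4.65 MHz.
4.65 MHz ≤ fs/2 = 15.325 MHz, appears at 4.65 MHz.

4.65 MHz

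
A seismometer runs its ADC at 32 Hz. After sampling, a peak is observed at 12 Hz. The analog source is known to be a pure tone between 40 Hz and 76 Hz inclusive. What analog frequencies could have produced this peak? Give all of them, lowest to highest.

44 Hz, 52 Hz, 76 Hz

Frequencies that alias to 12 Hz are k·fs ± 12 Hz for integer k ≥ 0.
k=0: 12 Hz.
k=1: 20 Hz, 44 Hz.
k=2: 52 Hz, 76 Hz.
k=3: 84 Hz, 108 Hz.
Within [40 Hz, 76 Hz]: 44 Hz, 52 Hz, 76 Hz.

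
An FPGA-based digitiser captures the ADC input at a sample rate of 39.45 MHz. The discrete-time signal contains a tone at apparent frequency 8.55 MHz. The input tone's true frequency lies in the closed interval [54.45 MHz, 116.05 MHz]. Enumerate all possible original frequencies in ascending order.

Frequencies that alias to 8.55 MHz are k·fs ± 8.55 MHz for integer k ≥ 0.
k=0: 8.55 MHz.
k=1: 30.9 MHz, 48 MHz.
k=2: 70.35 MHz, 87.45 MHz.
k=3: 109.8 MHz, 126.9 MHz.
k=4: 149.25 MHz, 166.35 MHz.
Within [54.45 MHz, 116.05 MHz]: 70.35 MHz, 87.45 MHz, 109.8 MHz.

70.35 MHz, 87.45 MHz, 109.8 MHz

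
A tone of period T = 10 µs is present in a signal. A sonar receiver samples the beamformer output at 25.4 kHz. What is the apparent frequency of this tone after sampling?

T = 10 µs → f = 1/T = 100 kHz.
100 kHz mod fs = 23.8 kHz.
23.8 kHz > fs/2 = 12.7 kHz, folds to fs − 23.8 kHz = 1.6 kHz.

1.6 kHz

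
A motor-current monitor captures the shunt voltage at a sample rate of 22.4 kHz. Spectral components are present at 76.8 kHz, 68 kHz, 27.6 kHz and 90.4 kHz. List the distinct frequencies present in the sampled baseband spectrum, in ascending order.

fs/2 = 11.2 kHz.
76.8 kHz mod fs = 9.6 kHz.
9.6 kHz ≤ fs/2 = 11.2 kHz, appears at 9.6 kHz.
68 kHz mod fs = 0.8 kHz.
0.8 kHz ≤ fs/2 = 11.2 kHz, appears at 0.8 kHz.
27.6 kHz mod fs = 5.2 kHz.
5.2 kHz ≤ fs/2 = 11.2 kHz, appears at 5.2 kHz.
90.4 kHz mod fs = 0.8 kHz.
0.8 kHz ≤ fs/2 = 11.2 kHz, appears at 0.8 kHz.
Distinct values: {0.8 kHz, 5.2 kHz, 9.6 kHz}.

0.8 kHz, 5.2 kHz, 9.6 kHz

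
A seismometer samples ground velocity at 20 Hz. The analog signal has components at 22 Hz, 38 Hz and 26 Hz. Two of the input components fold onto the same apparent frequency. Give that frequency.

fs/2 = 10 Hz.
22 Hz mod fs = 2 Hz.
2 Hz ≤ fs/2 = 10 Hz, appears at 2 Hz.
38 Hz mod fs = 18 Hz.
18 Hz > fs/2 = 10 Hz, folds to fs − 18 Hz = 2 Hz.
26 Hz mod fs = 6 Hz.
6 Hz ≤ fs/2 = 10 Hz, appears at 6 Hz.
22 Hz and 38 Hz both map to 2 Hz.

2 Hz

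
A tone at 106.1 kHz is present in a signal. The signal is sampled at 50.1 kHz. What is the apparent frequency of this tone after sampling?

5.9 kHz

106.1 kHz mod fs = 5.9 kHz.
5.9 kHz ≤ fs/2 = 25.05 kHz, appears at 5.9 kHz.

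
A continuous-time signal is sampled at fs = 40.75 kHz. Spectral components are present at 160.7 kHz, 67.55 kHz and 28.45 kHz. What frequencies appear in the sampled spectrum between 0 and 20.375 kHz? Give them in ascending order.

fs/2 = 20.375 kHz.
160.7 kHz mod fs = 38.45 kHz.
38.45 kHz > fs/2 = 20.375 kHz, folds to fs − 38.45 kHz = 2.3 kHz.
67.55 kHz mod fs = 26.8 kHz.
26.8 kHz > fs/2 = 20.375 kHz, folds to fs − 26.8 kHz = 13.95 kHz.
28.45 kHz > fs/2 = 20.375 kHz, folds to fs − 28.45 kHz = 12.3 kHz.
Distinct values: {2.3 kHz, 12.3 kHz, 13.95 kHz}.

2.3 kHz, 12.3 kHz, 13.95 kHz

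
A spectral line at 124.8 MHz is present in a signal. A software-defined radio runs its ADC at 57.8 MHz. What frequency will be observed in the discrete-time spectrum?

124.8 MHz mod fs = 9.2 MHz.
9.2 MHz ≤ fs/2 = 28.9 MHz, appears at 9.2 MHz.

9.2 MHz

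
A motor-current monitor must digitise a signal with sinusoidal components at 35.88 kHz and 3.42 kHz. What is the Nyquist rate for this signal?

Highest-frequency component: 35.88 kHz.
Nyquist rate = 2 × 35.88 kHz = 71.76 kHz.

71.76 kHz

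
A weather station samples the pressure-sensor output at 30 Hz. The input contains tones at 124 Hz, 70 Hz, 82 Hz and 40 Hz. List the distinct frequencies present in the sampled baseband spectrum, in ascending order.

fs/2 = 15 Hz.
124 Hz mod fs = 4 Hz.
4 Hz ≤ fs/2 = 15 Hz, appears at 4 Hz.
70 Hz mod fs = 10 Hz.
10 Hz ≤ fs/2 = 15 Hz, appears at 10 Hz.
82 Hz mod fs = 22 Hz.
22 Hz > fs/2 = 15 Hz, folds to fs − 22 Hz = 8 Hz.
40 Hz mod fs = 10 Hz.
10 Hz ≤ fs/2 = 15 Hz, appears at 10 Hz.
Distinct values: {4 Hz, 8 Hz, 10 Hz}.

4 Hz, 8 Hz, 10 Hz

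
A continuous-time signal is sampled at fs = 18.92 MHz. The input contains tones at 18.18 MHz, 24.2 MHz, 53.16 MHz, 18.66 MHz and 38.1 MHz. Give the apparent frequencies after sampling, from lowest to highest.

fs/2 = 9.46 MHz.
18.18 MHz > fs/2 = 9.46 MHz, folds to fs − 18.18 MHz = 0.74 MHz.
24.2 MHz mod fs = 5.28 MHz.
5.28 MHz ≤ fs/2 = 9.46 MHz, appears at 5.28 MHz.
53.16 MHz mod fs = 15.32 MHz.
15.32 MHz > fs/2 = 9.46 MHz, folds to fs − 15.32 MHz = 3.6 MHz.
18.66 MHz > fs/2 = 9.46 MHz, folds to fs − 18.66 MHz = 0.26 MHz.
38.1 MHz mod fs = 0.26 MHz.
0.26 MHz ≤ fs/2 = 9.46 MHz, appears at 0.26 MHz.
Distinct values: {0.26 MHz, 0.74 MHz, 3.6 MHz, 5.28 MHz}.

0.26 MHz, 0.74 MHz, 3.6 MHz, 5.28 MHz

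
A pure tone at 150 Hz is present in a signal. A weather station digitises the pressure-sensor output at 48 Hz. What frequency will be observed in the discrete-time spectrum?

150 Hz mod fs = 6 Hz.
6 Hz ≤ fs/2 = 24 Hz, appears at 6 Hz.

6 Hz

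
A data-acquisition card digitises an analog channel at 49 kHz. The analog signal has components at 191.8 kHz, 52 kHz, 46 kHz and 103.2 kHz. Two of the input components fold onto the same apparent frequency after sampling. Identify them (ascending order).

fs/2 = 24.5 kHz.
191.8 kHz mod fs = 44.8 kHz.
44.8 kHz > fs/2 = 24.5 kHz, folds to fs − 44.8 kHz = 4.2 kHz.
52 kHz mod fs = 3 kHz.
3 kHz ≤ fs/2 = 24.5 kHz, appears at 3 kHz.
46 kHz > fs/2 = 24.5 kHz, folds to fs − 46 kHz = 3 kHz.
103.2 kHz mod fs = 5.2 kHz.
5.2 kHz ≤ fs/2 = 24.5 kHz, appears at 5.2 kHz.
46 kHz and 52 kHz both map to 3 kHz.

46 kHz, 52 kHz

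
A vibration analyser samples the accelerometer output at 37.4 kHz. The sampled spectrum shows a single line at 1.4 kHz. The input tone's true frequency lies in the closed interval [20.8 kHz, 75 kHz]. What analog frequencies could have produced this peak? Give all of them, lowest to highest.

36 kHz, 38.8 kHz, 73.4 kHz

Frequencies that alias to 1.4 kHz are k·fs ± 1.4 kHz for integer k ≥ 0.
k=0: 1.4 kHz.
k=1: 36 kHz, 38.8 kHz.
k=2: 73.4 kHz, 76.2 kHz.
k=3: 110.8 kHz, 113.6 kHz.
Within [20.8 kHz, 75 kHz]: 36 kHz, 38.8 kHz, 73.4 kHz.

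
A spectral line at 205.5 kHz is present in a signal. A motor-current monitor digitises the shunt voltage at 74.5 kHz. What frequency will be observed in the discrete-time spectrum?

18 kHz

205.5 kHz mod fs = 56.5 kHz.
56.5 kHz > fs/2 = 37.25 kHz, folds to fs − 56.5 kHz = 18 kHz.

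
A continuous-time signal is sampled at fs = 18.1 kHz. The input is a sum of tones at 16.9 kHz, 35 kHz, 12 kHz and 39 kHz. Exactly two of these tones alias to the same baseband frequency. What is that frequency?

1.2 kHz

fs/2 = 9.05 kHz.
16.9 kHz > fs/2 = 9.05 kHz, folds to fs − 16.9 kHz = 1.2 kHz.
35 kHz mod fs = 16.9 kHz.
16.9 kHz > fs/2 = 9.05 kHz, folds to fs − 16.9 kHz = 1.2 kHz.
12 kHz > fs/2 = 9.05 kHz, folds to fs − 12 kHz = 6.1 kHz.
39 kHz mod fs = 2.8 kHz.
2.8 kHz ≤ fs/2 = 9.05 kHz, appears at 2.8 kHz.
16.9 kHz and 35 kHz both map to 1.2 kHz.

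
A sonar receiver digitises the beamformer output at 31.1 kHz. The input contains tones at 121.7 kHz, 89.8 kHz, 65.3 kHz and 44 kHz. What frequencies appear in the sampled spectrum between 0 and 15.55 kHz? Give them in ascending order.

2.7 kHz, 3.1 kHz, 3.5 kHz, 12.9 kHz

fs/2 = 15.55 kHz.
121.7 kHz mod fs = 28.4 kHz.
28.4 kHz > fs/2 = 15.55 kHz, folds to fs − 28.4 kHz = 2.7 kHz.
89.8 kHz mod fs = 27.6 kHz.
27.6 kHz > fs/2 = 15.55 kHz, folds to fs − 27.6 kHz = 3.5 kHz.
65.3 kHz mod fs = 3.1 kHz.
3.1 kHz ≤ fs/2 = 15.55 kHz, appears at 3.1 kHz.
44 kHz mod fs = 12.9 kHz.
12.9 kHz ≤ fs/2 = 15.55 kHz, appears at 12.9 kHz.
Distinct values: {2.7 kHz, 3.1 kHz, 3.5 kHz, 12.9 kHz}.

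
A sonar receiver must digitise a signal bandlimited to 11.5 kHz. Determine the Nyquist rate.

23 kHz

Nyquist rate = 2 × 11.5 kHz = 23 kHz.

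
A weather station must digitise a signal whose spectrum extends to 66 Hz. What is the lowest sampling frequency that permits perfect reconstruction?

132 Hz

Nyquist rate = 2 × 66 Hz = 132 Hz.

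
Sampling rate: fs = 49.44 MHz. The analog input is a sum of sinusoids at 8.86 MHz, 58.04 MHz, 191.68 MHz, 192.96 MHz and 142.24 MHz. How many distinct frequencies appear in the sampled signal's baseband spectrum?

4

fs/2 = 24.72 MHz.
8.86 MHz ≤ fs/2 = 24.72 MHz, passes unchanged.
58.04 MHz mod fs = 8.6 MHz.
8.6 MHz ≤ fs/2 = 24.72 MHz, appears at 8.6 MHz.
191.68 MHz mod fs = 43.36 MHz.
43.36 MHz > fs/2 = 24.72 MHz, folds to fs − 43.36 MHz = 6.08 MHz.
192.96 MHz mod fs = 44.64 MHz.
44.64 MHz > fs/2 = 24.72 MHz, folds to fs − 44.64 MHz = 4.8 MHz.
142.24 MHz mod fs = 43.36 MHz.
43.36 MHz > fs/2 = 24.72 MHz, folds to fs − 43.36 MHz = 6.08 MHz.
Distinct values: {4.8 MHz, 6.08 MHz, 8.6 MHz, 8.86 MHz} → 4.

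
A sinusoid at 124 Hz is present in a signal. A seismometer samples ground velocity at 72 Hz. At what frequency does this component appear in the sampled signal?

20 Hz

124 Hz mod fs = 52 Hz.
52 Hz > fs/2 = 36 Hz, folds to fs − 52 Hz = 20 Hz.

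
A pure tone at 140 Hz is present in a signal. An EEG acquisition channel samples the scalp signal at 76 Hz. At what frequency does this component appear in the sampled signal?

140 Hz mod fs = 64 Hz.
64 Hz > fs/2 = 38 Hz, folds to fs − 64 Hz = 12 Hz.

12 Hz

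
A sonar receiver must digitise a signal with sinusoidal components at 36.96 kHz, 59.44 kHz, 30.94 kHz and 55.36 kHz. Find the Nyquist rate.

118.88 kHz

Highest-frequency component: 59.44 kHz.
Nyquist rate = 2 × 59.44 kHz = 118.88 kHz.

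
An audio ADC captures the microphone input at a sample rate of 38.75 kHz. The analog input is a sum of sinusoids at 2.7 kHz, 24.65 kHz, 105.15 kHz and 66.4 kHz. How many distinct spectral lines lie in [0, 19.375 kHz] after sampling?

fs/2 = 19.375 kHz.
2.7 kHz ≤ fs/2 = 19.375 kHz, passes unchanged.
24.65 kHz > fs/2 = 19.375 kHz, folds to fs − 24.65 kHz = 14.1 kHz.
105.15 kHz mod fs = 27.65 kHz.
27.65 kHz > fs/2 = 19.375 kHz, folds to fs − 27.65 kHz = 11.1 kHz.
66.4 kHz mod fs = 27.65 kHz.
27.65 kHz > fs/2 = 19.375 kHz, folds to fs − 27.65 kHz = 11.1 kHz.
Distinct values: {2.7 kHz, 11.1 kHz, 14.1 kHz} → 3.

3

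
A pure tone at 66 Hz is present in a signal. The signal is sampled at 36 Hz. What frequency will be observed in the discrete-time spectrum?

6 Hz

66 Hz mod fs = 30 Hz.
30 Hz > fs/2 = 18 Hz, folds to fs − 30 Hz = 6 Hz.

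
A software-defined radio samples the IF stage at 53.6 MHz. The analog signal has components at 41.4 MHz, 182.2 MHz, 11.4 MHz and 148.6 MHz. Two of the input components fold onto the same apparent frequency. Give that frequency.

fs/2 = 26.8 MHz.
41.4 MHz > fs/2 = 26.8 MHz, folds to fs − 41.4 MHz = 12.2 MHz.
182.2 MHz mod fs = 21.4 MHz.
21.4 MHz ≤ fs/2 = 26.8 MHz, appears at 21.4 MHz.
11.4 MHz ≤ fs/2 = 26.8 MHz, passes unchanged.
148.6 MHz mod fs = 41.4 MHz.
41.4 MHz > fs/2 = 26.8 MHz, folds to fs − 41.4 MHz = 12.2 MHz.
41.4 MHz and 148.6 MHz both map to 12.2 MHz.

12.2 MHz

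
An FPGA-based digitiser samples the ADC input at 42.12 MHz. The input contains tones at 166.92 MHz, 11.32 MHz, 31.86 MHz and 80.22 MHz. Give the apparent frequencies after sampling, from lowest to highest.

1.56 MHz, 4.02 MHz, 10.26 MHz, 11.32 MHz

fs/2 = 21.06 MHz.
166.92 MHz mod fs = 40.56 MHz.
40.56 MHz > fs/2 = 21.06 MHz, folds to fs − 40.56 MHz = 1.56 MHz.
11.32 MHz ≤ fs/2 = 21.06 MHz, passes unchanged.
31.86 MHz > fs/2 = 21.06 MHz, folds to fs − 31.86 MHz = 10.26 MHz.
80.22 MHz mod fs = 38.1 MHz.
38.1 MHz > fs/2 = 21.06 MHz, folds to fs − 38.1 MHz = 4.02 MHz.
Distinct values: {1.56 MHz, 4.02 MHz, 10.26 MHz, 11.32 MHz}.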